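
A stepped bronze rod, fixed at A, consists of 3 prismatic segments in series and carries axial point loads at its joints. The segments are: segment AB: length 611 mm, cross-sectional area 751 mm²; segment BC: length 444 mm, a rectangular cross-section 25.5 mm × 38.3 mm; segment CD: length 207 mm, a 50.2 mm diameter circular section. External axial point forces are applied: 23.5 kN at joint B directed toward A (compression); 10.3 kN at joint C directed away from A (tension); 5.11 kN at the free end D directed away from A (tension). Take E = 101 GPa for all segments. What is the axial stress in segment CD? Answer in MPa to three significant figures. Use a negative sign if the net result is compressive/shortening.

Internal axial forces (sectioning from the free end, tension +): N_CD = 5.11 kN, N_BC = 15.41 kN, N_AB = -8.09 kN.
A_CD = 1979 mm².
σ_CD = N_CD/A_CD = 5110/1979 = 2.582 MPa.

2.58 MPa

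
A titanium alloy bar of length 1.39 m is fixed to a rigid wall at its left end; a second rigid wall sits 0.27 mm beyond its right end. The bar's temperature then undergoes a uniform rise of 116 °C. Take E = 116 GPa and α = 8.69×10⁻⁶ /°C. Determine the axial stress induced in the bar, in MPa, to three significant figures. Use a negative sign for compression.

Free thermal expansion αLΔT = 8.69e-6 · 1390 · 116 = 1.401 mm.
The walls engage after the gap closes; constrained expansion = 1.401 − 0.27 = 1.131 mm.
The walls impose strain ε = −(1.131)/1390 = -8.1380e-04; σ = Eε = 116000 · -8.1380e-04 = -94.4 MPa.

-94.4 MPa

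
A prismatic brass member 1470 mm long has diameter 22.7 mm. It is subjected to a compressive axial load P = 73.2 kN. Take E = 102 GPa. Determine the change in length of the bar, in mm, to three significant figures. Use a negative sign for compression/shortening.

-2.61 mm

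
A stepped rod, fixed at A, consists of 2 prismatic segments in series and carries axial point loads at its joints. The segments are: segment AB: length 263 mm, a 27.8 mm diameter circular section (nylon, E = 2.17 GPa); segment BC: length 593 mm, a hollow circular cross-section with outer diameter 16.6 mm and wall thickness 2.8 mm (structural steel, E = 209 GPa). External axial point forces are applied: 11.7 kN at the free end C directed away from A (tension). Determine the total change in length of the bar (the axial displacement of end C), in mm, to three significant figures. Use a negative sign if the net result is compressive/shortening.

Internal axial forces (sectioning from the free end, tension +): N_BC = 11.7 kN, N_AB = 11.7 kN.
A_AB = 607 mm².
A_BC = 121.4 mm².
δ_AB = 11700·263/(607·2170) = 2.336 mm
δ_BC = 11700·593/(121.4·209000) = 0.2735 mm
δ = Σδ_i = 2.61 mm.

2.61 mm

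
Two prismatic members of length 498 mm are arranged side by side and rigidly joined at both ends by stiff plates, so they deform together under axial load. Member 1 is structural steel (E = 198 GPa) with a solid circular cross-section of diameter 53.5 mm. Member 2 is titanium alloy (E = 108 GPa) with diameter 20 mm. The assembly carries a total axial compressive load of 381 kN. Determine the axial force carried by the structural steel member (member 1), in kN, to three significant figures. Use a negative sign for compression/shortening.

A_1 = 2248 mm².
A_2 = 314.2 mm².
Equal strain + equilibrium ⇒ each member carries load in proportion to AE: A₁E₁ = 445100000 N, A₂E₂ = 33930000 N, ΣAE = 479000000 N.
F₁ = P·A₁E₁/ΣAE = -381000·445100000/479000000 = -354000 N.

-354 kN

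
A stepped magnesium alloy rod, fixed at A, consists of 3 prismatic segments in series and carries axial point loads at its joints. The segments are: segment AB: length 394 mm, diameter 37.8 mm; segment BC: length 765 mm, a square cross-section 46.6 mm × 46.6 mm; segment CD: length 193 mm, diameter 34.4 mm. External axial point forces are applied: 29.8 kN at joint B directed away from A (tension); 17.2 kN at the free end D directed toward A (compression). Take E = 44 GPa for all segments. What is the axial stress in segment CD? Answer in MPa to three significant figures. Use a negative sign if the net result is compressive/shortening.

Internal axial forces (sectioning from the free end, tension +): N_CD = -17.2 kN, N_BC = -17.2 kN, N_AB = 12.6 kN.
A_CD = 929.4 mm².
σ_CD = N_CD/A_CD = -17200/929.4 = -18.51 MPa.

-18.5 MPa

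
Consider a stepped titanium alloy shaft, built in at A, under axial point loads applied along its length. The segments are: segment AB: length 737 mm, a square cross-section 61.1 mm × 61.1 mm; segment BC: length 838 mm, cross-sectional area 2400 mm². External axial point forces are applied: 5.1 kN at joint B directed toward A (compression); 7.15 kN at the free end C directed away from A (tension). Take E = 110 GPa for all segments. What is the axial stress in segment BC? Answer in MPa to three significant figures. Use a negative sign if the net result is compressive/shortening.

Internal axial forces (sectioning from the free end, tension +): N_BC = 7.15 kN, N_AB = 2.05 kN.
σ_BC = N_BC/A_BC = 7150/2400 = 2.979 MPa.

2.98 MPa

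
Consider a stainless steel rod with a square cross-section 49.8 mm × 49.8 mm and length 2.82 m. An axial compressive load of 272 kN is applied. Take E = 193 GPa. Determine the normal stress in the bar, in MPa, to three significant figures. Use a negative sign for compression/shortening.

A = 2480 mm².
σ = N/A = -272000/2480 = -109.7 MPa.

-110 MPa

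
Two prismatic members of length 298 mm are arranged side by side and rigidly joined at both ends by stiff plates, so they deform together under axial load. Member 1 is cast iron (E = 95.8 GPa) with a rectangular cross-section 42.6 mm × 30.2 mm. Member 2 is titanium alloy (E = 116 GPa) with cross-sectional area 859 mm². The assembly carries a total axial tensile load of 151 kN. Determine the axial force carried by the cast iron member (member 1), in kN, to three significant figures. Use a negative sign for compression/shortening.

83.5 kN

A_1 = 1287 mm².
Equal strain + equilibrium ⇒ each member carries load in proportion to AE: A₁E₁ = 123200000 N, A₂E₂ = 99640000 N, ΣAE = 222900000 N.
F₁ = P·A₁E₁/ΣAE = 151000·123200000/222900000 = 83500 N.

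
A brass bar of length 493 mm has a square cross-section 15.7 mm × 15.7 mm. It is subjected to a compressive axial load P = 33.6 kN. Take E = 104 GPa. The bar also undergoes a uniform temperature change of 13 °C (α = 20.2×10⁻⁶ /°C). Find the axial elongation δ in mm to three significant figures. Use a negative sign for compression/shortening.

A = 246.5 mm².
δ_mech = NL/(AE) = -33600·493/(246.5·104000) = -0.6462 mm.
δ_thermal = αLΔT = 20.2e-6·493·13 = 0.1295 mm.
δ = δ_mech + δ_thermal = -0.5167 mm.

-0.517 mm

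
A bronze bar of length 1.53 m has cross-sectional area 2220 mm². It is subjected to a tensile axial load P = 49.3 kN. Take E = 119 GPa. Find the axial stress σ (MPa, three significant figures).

22.2 MPa

σ = N/A = 49300/2220 = 22.21 MPa.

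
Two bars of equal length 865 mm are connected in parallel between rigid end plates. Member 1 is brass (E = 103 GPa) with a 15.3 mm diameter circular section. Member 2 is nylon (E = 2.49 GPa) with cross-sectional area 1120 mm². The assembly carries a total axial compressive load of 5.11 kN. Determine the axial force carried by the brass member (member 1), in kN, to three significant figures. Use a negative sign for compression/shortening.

-4.45 kN

A_1 = 183.9 mm².
Equal strain + equilibrium ⇒ each member carries load in proportion to AE: A₁E₁ = 18940000 N, A₂E₂ = 2789000 N, ΣAE = 21730000 N.
F₁ = P·A₁E₁/ΣAE = -5110·18940000/21730000 = -4454 N.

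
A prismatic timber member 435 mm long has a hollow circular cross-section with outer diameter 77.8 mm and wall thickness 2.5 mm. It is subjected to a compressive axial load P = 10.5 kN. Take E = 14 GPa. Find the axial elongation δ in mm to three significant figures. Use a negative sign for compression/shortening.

-0.552 mm

A = 591.4 mm².
δ_mech = NL/(AE) = -10500·435/(591.4·14000) = -0.5517 mm.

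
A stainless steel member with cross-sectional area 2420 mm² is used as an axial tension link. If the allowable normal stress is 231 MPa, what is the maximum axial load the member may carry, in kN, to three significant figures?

P_max = σ_allow · A = 231 · 2420 = 559000 N = 559 kN.

559 kN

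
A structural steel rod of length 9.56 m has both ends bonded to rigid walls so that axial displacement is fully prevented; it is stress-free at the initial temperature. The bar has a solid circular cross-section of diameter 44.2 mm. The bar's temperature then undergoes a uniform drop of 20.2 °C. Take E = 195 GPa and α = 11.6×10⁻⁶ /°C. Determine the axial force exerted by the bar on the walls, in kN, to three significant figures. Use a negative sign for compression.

70.1 kN

Free thermal expansion αLΔT = 11.6e-6 · 9560 · -20.2 = -2.24 mm.
The walls impose strain ε = −(-2.24)/9560 = 2.3432e-04; σ = Eε = 195000 · 2.3432e-04 = 45.69 MPa.
Wall reaction R = σ·A = 45.69·1534 = 70110 N = 70.11 kN.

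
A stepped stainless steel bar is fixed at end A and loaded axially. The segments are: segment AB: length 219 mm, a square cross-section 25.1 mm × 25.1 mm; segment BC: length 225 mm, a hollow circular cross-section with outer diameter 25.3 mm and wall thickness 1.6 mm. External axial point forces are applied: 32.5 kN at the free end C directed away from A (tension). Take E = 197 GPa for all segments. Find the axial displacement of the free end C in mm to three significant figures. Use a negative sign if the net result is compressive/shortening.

Internal axial forces (sectioning from the free end, tension +): N_BC = 32.5 kN, N_AB = 32.5 kN.
A_AB = 630 mm².
A_BC = 119.1 mm².
δ_AB = 32500·219/(630·197000) = 0.05735 mm
δ_BC = 32500·225/(119.1·197000) = 0.3116 mm
δ = Σδ_i = 0.3689 mm.

0.369 mm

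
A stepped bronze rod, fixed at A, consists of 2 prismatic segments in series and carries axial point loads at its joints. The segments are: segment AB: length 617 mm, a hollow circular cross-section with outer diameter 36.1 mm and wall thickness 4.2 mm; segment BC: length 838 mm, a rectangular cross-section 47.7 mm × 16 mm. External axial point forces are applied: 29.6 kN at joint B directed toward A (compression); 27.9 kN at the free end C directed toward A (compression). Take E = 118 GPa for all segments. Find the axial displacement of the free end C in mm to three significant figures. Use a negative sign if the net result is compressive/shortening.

-0.974 mm

Internal axial forces (sectioning from the free end, tension +): N_BC = -27.9 kN, N_AB = -57.5 kN.
A_AB = 420.9 mm².
A_BC = 763.2 mm².
δ_AB = -57500·617/(420.9·118000) = -0.7143 mm
δ_BC = -27900·838/(763.2·118000) = -0.2596 mm
δ = Σδ_i = -0.9739 mm.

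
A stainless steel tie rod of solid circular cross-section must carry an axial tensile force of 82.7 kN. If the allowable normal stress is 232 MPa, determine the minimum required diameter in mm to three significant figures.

21.3 mm

Required area A ≥ P/σ_allow = 82700/232 = 356.5 mm².
For a solid circular section, d ≥ √(4A/π) = 21.3 mm.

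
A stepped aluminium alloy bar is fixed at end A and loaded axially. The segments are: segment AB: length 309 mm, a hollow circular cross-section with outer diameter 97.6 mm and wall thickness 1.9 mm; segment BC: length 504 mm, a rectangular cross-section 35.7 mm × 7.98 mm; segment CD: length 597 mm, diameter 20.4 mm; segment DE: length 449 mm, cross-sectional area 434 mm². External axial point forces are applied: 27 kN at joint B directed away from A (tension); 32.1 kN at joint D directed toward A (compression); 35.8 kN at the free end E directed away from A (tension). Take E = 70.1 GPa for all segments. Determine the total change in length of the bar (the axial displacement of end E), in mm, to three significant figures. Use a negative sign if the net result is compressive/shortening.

0.955 mm

Internal axial forces (sectioning from the free end, tension +): N_DE = 35.8 kN, N_CD = 3.7 kN, N_BC = 3.7 kN, N_AB = 30.7 kN.
A_AB = 571.2 mm².
A_BC = 284.9 mm².
A_CD = 326.9 mm².
δ_AB = 30700·309/(571.2·70100) = 0.2369 mm
δ_BC = 3700·504/(284.9·70100) = 0.09338 mm
δ_CD = 3700·597/(326.9·70100) = 0.09641 mm
δ_DE = 35800·449/(434·70100) = 0.5283 mm
δ = Σδ_i = 0.955 mm.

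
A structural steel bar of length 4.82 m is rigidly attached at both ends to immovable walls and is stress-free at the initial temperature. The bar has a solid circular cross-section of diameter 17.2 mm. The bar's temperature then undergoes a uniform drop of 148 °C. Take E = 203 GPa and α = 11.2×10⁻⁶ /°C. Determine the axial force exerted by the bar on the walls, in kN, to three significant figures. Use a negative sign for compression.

Free thermal expansion αLΔT = 11.2e-6 · 4820 · -148 = -7.99 mm.
The walls impose strain ε = −(-7.99)/4820 = 1.6576e-03; σ = Eε = 203000 · 1.6576e-03 = 336.5 MPa.
Wall reaction R = σ·A = 336.5·232.4 = 78180 N = 78.18 kN.

78.2 kN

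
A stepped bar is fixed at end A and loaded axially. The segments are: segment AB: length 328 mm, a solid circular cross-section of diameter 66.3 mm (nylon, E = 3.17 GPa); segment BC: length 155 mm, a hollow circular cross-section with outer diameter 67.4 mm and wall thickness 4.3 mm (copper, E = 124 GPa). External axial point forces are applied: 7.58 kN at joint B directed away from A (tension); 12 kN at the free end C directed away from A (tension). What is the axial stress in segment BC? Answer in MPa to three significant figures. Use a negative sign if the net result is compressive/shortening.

14.1 MPa

Internal axial forces (sectioning from the free end, tension +): N_BC = 12 kN, N_AB = 19.58 kN.
A_BC = 852.4 mm².
σ_BC = N_BC/A_BC = 12000/852.4 = 14.08 MPa.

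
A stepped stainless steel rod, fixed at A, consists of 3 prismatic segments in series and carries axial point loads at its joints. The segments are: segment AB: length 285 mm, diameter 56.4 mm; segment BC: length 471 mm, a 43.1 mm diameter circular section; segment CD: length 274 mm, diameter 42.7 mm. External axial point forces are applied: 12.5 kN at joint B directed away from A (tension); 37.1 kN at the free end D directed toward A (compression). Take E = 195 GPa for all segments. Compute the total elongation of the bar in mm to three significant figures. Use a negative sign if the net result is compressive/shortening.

-0.112 mm

Internal axial forces (sectioning from the free end, tension +): N_CD = -37.1 kN, N_BC = -37.1 kN, N_AB = -24.6 kN.
A_AB = 2498 mm².
A_BC = 1459 mm².
A_CD = 1432 mm².
δ_AB = -24600·285/(2498·195000) = -0.01439 mm
δ_BC = -37100·471/(1459·195000) = -0.06142 mm
δ_CD = -37100·274/(1432·195000) = -0.0364 mm
δ = Σδ_i = -0.1122 mm.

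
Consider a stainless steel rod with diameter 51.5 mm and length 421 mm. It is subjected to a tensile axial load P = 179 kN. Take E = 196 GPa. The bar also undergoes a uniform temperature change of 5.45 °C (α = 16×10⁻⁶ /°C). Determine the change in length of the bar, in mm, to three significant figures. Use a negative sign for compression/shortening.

A = 2083 mm².
δ_mech = NL/(AE) = 179000·421/(2083·196000) = 0.1846 mm.
δ_thermal = αLΔT = 16e-6·421·5.45 = 0.03671 mm.
δ = δ_mech + δ_thermal = 0.2213 mm.

0.221 mm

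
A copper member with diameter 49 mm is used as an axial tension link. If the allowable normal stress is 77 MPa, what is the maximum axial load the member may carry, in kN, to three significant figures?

145 kN

A = 1886 mm².
P_max = σ_allow · A = 77 · 1886 = 145200 N = 145.2 kN.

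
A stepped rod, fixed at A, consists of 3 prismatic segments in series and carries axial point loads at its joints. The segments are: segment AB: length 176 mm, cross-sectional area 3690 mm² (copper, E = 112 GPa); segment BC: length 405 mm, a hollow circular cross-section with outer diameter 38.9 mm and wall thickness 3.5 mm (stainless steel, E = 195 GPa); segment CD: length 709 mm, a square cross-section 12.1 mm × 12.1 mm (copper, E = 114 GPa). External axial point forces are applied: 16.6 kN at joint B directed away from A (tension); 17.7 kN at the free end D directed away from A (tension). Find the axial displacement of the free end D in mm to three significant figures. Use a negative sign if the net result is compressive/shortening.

Internal axial forces (sectioning from the free end, tension +): N_CD = 17.7 kN, N_BC = 17.7 kN, N_AB = 34.3 kN.
A_BC = 389.2 mm².
A_CD = 146.4 mm².
δ_AB = 34300·176/(3690·112000) = 0.01461 mm
δ_BC = 17700·405/(389.2·195000) = 0.09444 mm
δ_CD = 17700·709/(146.4·114000) = 0.7519 mm
δ = Σδ_i = 0.8609 mm.

0.861 mm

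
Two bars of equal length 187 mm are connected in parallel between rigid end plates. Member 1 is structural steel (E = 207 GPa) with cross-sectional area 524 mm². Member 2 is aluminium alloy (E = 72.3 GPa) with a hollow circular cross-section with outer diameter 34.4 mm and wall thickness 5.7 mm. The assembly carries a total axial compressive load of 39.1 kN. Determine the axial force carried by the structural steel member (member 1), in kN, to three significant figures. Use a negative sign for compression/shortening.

-29.1 kN

A_2 = 513.9 mm².
Equal strain + equilibrium ⇒ each member carries load in proportion to AE: A₁E₁ = 108500000 N, A₂E₂ = 37160000 N, ΣAE = 145600000 N.
F₁ = P·A₁E₁/ΣAE = -39100·108500000/145600000 = -29120 N.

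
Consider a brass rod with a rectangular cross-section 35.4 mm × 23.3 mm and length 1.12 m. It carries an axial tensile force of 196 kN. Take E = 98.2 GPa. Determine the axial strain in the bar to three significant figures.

A = 824.8 mm².
σ = N/A = 237.6 MPa; ε = σ/E = 237.6/98200 = 2.420e-03.

0.00242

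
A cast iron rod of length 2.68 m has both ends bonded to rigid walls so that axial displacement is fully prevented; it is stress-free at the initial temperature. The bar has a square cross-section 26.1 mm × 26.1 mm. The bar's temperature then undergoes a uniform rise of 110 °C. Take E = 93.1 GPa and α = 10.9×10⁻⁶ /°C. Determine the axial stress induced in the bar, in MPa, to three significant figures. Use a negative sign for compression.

-112 MPa

Free thermal expansion αLΔT = 10.9e-6 · 2680 · 110 = 3.213 mm.
The walls impose strain ε = −(3.213)/2680 = -1.1990e-03; σ = Eε = 93100 · -1.1990e-03 = -111.6 MPa.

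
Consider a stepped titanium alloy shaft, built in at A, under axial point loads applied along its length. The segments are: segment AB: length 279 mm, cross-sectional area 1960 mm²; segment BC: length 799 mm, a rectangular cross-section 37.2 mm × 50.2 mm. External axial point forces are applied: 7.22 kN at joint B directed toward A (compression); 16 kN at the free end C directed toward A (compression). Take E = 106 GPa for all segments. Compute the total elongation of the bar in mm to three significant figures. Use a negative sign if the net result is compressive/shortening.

-0.0958 mm

Internal axial forces (sectioning from the free end, tension +): N_BC = -16 kN, N_AB = -23.22 kN.
A_BC = 1867 mm².
δ_AB = -23220·279/(1960·106000) = -0.03118 mm
δ_BC = -16000·799/(1867·106000) = -0.06458 mm
δ = Σδ_i = -0.09576 mm.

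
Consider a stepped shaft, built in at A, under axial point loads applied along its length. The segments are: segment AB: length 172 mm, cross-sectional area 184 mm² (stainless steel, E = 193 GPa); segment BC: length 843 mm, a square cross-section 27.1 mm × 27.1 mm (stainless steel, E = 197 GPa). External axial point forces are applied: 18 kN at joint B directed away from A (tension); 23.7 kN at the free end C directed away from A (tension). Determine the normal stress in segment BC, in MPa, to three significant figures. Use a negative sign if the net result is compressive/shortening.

Internal axial forces (sectioning from the free end, tension +): N_BC = 23.7 kN, N_AB = 41.7 kN.
A_BC = 734.4 mm².
σ_BC = N_BC/A_BC = 23700/734.4 = 32.27 MPa.

32.3 MPa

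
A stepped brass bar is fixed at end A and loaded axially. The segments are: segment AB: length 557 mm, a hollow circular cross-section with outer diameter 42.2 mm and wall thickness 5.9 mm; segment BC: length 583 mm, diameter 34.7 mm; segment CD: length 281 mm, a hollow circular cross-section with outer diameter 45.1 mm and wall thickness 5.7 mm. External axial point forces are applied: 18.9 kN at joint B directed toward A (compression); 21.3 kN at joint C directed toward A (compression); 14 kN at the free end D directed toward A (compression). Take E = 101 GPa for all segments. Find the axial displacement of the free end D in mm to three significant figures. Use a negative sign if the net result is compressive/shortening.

-0.715 mm

Internal axial forces (sectioning from the free end, tension +): N_CD = -14 kN, N_BC = -35.3 kN, N_AB = -54.2 kN.
A_AB = 672.8 mm².
A_BC = 945.7 mm².
A_CD = 705.5 mm².
δ_AB = -54200·557/(672.8·101000) = -0.4442 mm
δ_BC = -35300·583/(945.7·101000) = -0.2155 mm
δ_CD = -14000·281/(705.5·101000) = -0.05521 mm
δ = Σδ_i = -0.7149 mm.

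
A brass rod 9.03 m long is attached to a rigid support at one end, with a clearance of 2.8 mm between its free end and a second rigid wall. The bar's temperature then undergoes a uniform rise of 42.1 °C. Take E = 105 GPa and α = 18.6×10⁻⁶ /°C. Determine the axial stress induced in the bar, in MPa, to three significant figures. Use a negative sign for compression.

-49.7 MPa

Free thermal expansion αLΔT = 18.6e-6 · 9030 · 42.1 = 7.071 mm.
The walls engage after the gap closes; constrained expansion = 7.071 − 2.8 = 4.271 mm.
The walls impose strain ε = −(4.271)/9030 = -4.7298e-04; σ = Eε = 105000 · -4.7298e-04 = -49.66 MPa.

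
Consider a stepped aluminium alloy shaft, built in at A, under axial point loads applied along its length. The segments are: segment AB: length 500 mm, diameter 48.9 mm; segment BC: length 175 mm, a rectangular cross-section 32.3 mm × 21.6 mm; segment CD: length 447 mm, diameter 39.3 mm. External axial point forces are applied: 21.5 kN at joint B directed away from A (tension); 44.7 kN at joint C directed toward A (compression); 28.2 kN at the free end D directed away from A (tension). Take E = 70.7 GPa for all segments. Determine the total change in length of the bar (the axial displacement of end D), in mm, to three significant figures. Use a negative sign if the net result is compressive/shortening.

Internal axial forces (sectioning from the free end, tension +): N_CD = 28.2 kN, N_BC = -16.5 kN, N_AB = 5 kN.
A_AB = 1878 mm².
A_BC = 697.7 mm².
A_CD = 1213 mm².
δ_AB = 5000·500/(1878·70700) = 0.01883 mm
δ_BC = -16500·175/(697.7·70700) = -0.05854 mm
δ_CD = 28200·447/(1213·70700) = 0.147 mm
δ = Σδ_i = 0.1073 mm.

0.107 mm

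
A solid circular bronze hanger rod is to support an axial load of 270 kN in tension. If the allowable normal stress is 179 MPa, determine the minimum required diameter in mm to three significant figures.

43.8 mm

Required area A ≥ P/σ_allow = 270000/179 = 1508 mm².
For a solid circular section, d ≥ √(4A/π) = 43.82 mm.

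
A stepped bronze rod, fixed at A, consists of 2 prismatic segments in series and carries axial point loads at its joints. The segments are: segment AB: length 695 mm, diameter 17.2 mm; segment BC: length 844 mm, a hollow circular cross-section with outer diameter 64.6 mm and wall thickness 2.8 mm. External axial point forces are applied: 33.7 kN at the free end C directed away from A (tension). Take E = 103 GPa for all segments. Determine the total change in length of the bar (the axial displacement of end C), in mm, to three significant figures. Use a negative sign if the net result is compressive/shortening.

1.49 mm

Internal axial forces (sectioning from the free end, tension +): N_BC = 33.7 kN, N_AB = 33.7 kN.
A_AB = 232.4 mm².
A_BC = 543.6 mm².
δ_AB = 33700·695/(232.4·103000) = 0.9787 mm
δ_BC = 33700·844/(543.6·103000) = 0.508 mm
δ = Σδ_i = 1.487 mm.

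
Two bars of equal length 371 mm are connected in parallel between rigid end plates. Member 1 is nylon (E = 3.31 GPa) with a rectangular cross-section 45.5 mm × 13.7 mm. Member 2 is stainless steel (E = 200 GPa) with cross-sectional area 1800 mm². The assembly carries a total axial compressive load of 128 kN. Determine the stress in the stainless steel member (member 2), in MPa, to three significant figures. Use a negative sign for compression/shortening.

A_1 = 623.4 mm².
Equal strain + equilibrium ⇒ each member carries load in proportion to AE: A₁E₁ = 2063000 N, A₂E₂ = 360000000 N, ΣAE = 362100000 N.
σ₂ = P·E₂/ΣAE = -128000·200000/362100000 = -70.71 MPa.

-70.7 MPa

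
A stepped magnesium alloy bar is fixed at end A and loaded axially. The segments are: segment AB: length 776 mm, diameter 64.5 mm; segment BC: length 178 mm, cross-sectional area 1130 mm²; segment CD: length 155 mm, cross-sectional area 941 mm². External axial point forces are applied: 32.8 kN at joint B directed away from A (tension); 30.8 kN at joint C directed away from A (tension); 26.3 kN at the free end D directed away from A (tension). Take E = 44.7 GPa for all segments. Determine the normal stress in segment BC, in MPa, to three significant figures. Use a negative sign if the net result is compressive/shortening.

Internal axial forces (sectioning from the free end, tension +): N_CD = 26.3 kN, N_BC = 57.1 kN, N_AB = 89.9 kN.
σ_BC = N_BC/A_BC = 57100/1130 = 50.53 MPa.

50.5 MPa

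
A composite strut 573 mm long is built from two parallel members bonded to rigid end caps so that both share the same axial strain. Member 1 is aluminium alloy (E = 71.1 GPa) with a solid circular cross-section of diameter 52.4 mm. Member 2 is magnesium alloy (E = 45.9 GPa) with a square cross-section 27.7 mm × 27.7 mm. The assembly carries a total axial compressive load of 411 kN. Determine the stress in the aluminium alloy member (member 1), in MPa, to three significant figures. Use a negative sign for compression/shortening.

-155 MPa

A_1 = 2157 mm².
A_2 = 767.3 mm².
Equal strain + equilibrium ⇒ each member carries load in proportion to AE: A₁E₁ = 153300000 N, A₂E₂ = 35220000 N, ΣAE = 188500000 N.
σ₁ = P·E₁/ΣAE = -411000·71100/188500000 = -155 MPa.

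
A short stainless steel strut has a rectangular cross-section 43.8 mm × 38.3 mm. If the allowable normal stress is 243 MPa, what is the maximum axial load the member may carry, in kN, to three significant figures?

408 kN

A = 1678 mm².
P_max = σ_allow · A = 243 · 1678 = 407600 N = 407.6 kN.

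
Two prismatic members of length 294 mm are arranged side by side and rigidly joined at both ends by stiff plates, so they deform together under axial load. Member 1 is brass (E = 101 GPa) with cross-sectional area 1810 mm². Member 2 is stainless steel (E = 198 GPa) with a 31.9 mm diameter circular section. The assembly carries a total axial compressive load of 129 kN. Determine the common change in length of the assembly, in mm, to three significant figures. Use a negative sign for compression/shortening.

-0.111 mm

A_2 = 799.2 mm².
Equal strain + equilibrium ⇒ each member carries load in proportion to AE: A₁E₁ = 182800000 N, A₂E₂ = 158200000 N, ΣAE = 341100000 N.
δ = PL/ΣAE = -129000·294/341100000 = -0.1112 mm.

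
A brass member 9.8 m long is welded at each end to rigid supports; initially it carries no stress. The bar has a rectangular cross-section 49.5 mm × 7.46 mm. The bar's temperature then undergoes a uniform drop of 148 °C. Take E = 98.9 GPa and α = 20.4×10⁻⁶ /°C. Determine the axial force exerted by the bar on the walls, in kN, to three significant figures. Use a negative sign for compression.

Free thermal expansion αLΔT = 20.4e-6 · 9800 · -148 = -29.59 mm.
The walls impose strain ε = −(-29.59)/9800 = 3.0192e-03; σ = Eε = 98900 · 3.0192e-03 = 298.6 MPa.
Wall reaction R = σ·A = 298.6·369.3 = 110300 N = 110.3 kN.

110 kN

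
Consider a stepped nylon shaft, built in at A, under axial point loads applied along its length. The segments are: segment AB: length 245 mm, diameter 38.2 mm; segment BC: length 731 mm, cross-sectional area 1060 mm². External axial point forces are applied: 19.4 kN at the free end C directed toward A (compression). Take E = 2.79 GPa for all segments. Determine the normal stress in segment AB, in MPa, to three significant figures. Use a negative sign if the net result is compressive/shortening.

-16.9 MPa

Internal axial forces (sectioning from the free end, tension +): N_BC = -19.4 kN, N_AB = -19.4 kN.
A_AB = 1146 mm².
σ_AB = N_AB/A_AB = -19400/1146 = -16.93 MPa.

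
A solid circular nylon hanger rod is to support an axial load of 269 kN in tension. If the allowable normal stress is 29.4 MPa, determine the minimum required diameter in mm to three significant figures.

Required area A ≥ P/σ_allow = 269000/29.4 = 9150 mm².
For a solid circular section, d ≥ √(4A/π) = 107.9 mm.

108 mm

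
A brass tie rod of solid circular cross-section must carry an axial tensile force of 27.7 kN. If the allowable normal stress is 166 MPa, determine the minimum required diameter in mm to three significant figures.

Required area A ≥ P/σ_allow = 27700/166 = 166.9 mm².
For a solid circular section, d ≥ √(4A/π) = 14.58 mm.

14.6 mm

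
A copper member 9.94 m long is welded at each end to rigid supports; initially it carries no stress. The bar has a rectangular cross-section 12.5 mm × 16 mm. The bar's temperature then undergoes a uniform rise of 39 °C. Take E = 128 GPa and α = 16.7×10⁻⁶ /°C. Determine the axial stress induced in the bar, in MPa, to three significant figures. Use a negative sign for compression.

-83.4 MPa

Free thermal expansion αLΔT = 16.7e-6 · 9940 · 39 = 6.474 mm.
The walls impose strain ε = −(6.474)/9940 = -6.5130e-04; σ = Eε = 128000 · -6.5130e-04 = -83.37 MPa.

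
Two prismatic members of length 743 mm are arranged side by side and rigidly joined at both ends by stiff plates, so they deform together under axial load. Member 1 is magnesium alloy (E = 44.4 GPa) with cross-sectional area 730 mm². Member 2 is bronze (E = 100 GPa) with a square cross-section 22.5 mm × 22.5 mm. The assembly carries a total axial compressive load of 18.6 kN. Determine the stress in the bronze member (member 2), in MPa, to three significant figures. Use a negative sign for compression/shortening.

A_2 = 506.2 mm².
Equal strain + equilibrium ⇒ each member carries load in proportion to AE: A₁E₁ = 32410000 N, A₂E₂ = 50620000 N, ΣAE = 83040000 N.
σ₂ = P·E₂/ΣAE = -18600·100000/83040000 = -22.4 MPa.

-22.4 MPa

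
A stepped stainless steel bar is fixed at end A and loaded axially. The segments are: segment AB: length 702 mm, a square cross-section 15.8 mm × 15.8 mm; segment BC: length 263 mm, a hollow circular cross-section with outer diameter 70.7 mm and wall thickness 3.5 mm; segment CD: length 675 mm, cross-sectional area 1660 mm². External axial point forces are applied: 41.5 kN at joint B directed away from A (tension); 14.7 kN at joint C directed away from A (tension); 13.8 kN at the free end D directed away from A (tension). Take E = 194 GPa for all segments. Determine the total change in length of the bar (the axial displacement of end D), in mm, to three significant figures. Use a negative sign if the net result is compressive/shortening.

1.10 mm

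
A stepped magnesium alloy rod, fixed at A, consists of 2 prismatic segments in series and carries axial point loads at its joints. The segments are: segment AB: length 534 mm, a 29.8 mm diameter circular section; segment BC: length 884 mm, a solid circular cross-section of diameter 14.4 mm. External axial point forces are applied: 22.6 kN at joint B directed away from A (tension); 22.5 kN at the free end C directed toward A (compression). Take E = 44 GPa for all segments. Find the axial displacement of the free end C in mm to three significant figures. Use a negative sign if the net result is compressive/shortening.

-2.77 mm

Internal axial forces (sectioning from the free end, tension +): N_BC = -22.5 kN, N_AB = 0.1 kN.
A_AB = 697.5 mm².
A_BC = 162.9 mm².
δ_AB = 100·534/(697.5·44000) = 0.00174 mm
δ_BC = -22500·884/(162.9·44000) = -2.776 mm
δ = Σδ_i = -2.774 mm.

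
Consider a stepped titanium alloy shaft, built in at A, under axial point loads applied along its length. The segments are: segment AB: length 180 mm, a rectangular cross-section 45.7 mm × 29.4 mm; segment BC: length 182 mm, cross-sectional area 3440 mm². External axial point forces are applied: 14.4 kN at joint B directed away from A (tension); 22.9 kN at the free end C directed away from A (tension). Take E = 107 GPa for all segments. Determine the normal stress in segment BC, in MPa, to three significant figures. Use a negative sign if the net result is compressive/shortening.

Internal axial forces (sectioning from the free end, tension +): N_BC = 22.9 kN, N_AB = 37.3 kN.
σ_BC = N_BC/A_BC = 22900/3440 = 6.657 MPa.

6.66 MPa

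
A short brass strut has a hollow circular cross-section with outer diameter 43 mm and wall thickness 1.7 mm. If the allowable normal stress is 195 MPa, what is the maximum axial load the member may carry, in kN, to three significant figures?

A = 220.6 mm².
P_max = σ_allow · A = 195 · 220.6 = 43010 N = 43.01 kN.

43.0 kN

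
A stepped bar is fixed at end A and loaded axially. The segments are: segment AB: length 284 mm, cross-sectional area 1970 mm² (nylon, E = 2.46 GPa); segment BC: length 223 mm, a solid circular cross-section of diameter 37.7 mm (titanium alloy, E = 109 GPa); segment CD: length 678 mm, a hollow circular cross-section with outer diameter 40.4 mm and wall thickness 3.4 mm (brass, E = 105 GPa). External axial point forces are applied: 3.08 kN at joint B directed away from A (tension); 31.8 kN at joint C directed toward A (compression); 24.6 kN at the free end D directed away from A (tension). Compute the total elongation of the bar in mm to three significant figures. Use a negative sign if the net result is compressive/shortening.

Internal axial forces (sectioning from the free end, tension +): N_CD = 24.6 kN, N_BC = -7.2 kN, N_AB = -4.12 kN.
A_BC = 1116 mm².
A_CD = 395.2 mm².
δ_AB = -4120·284/(1970·2460) = -0.2414 mm
δ_BC = -7200·223/(1116·109000) = -0.0132 mm
δ_CD = 24600·678/(395.2·105000) = 0.4019 mm
δ = Σδ_i = 0.1473 mm.

0.147 mm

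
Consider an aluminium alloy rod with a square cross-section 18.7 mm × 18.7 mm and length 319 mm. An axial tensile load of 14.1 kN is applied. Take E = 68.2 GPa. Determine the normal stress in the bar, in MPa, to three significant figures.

40.3 MPa

A = 349.7 mm².
σ = N/A = 14100/349.7 = 40.32 MPa.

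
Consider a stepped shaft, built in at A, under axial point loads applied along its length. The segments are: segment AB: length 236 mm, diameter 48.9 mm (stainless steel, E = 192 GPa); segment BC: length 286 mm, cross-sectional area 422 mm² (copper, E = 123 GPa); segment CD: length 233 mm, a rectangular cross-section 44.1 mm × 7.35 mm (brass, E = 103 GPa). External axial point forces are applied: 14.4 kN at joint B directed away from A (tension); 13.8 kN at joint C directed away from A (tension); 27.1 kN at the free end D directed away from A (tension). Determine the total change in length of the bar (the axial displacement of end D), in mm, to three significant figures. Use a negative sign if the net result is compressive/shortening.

Internal axial forces (sectioning from the free end, tension +): N_CD = 27.1 kN, N_BC = 40.9 kN, N_AB = 55.3 kN.
A_AB = 1878 mm².
A_CD = 324.1 mm².
δ_AB = 55300·236/(1878·192000) = 0.03619 mm
δ_BC = 40900·286/(422·123000) = 0.2254 mm
δ_CD = 27100·233/(324.1·103000) = 0.1891 mm
δ = Σδ_i = 0.4507 mm.

0.451 mm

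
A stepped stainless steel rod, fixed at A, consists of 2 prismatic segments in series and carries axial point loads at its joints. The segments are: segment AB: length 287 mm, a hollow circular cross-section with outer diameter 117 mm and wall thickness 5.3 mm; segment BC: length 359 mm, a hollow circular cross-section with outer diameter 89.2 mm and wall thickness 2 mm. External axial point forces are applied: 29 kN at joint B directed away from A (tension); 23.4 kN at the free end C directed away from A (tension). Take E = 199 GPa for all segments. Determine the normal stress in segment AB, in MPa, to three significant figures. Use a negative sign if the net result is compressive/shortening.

Internal axial forces (sectioning from the free end, tension +): N_BC = 23.4 kN, N_AB = 52.4 kN.
A_AB = 1860 mm².
σ_AB = N_AB/A_AB = 52400/1860 = 28.17 MPa.

28.2 MPa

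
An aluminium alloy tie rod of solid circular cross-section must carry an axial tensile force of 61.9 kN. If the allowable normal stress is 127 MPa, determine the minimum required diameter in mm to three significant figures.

Required area A ≥ P/σ_allow = 61900/127 = 487.4 mm².
For a solid circular section, d ≥ √(4A/π) = 24.91 mm.

24.9 mm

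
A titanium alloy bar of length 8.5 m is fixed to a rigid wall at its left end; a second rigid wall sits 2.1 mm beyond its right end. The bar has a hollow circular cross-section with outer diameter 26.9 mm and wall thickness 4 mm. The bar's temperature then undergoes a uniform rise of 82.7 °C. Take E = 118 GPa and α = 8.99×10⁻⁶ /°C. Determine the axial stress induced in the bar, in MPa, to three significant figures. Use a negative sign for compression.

-58.6 MPa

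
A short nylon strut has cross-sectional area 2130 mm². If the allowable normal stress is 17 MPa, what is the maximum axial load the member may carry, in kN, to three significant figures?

P_max = σ_allow · A = 17 · 2130 = 36210 N = 36.21 kN.

36.2 kN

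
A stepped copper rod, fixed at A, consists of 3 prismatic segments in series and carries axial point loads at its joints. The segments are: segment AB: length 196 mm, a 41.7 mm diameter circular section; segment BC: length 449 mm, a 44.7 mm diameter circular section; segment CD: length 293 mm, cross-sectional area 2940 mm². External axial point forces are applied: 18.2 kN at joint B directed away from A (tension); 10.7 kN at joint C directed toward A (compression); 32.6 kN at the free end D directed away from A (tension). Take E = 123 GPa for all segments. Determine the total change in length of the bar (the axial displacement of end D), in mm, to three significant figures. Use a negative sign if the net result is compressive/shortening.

Internal axial forces (sectioning from the free end, tension +): N_CD = 32.6 kN, N_BC = 21.9 kN, N_AB = 40.1 kN.
A_AB = 1366 mm².
A_BC = 1569 mm².
δ_AB = 40100·196/(1366·123000) = 0.04679 mm
δ_BC = 21900·449/(1569·123000) = 0.05094 mm
δ_CD = 32600·293/(2940·123000) = 0.02641 mm
δ = Σδ_i = 0.1241 mm.

0.124 mm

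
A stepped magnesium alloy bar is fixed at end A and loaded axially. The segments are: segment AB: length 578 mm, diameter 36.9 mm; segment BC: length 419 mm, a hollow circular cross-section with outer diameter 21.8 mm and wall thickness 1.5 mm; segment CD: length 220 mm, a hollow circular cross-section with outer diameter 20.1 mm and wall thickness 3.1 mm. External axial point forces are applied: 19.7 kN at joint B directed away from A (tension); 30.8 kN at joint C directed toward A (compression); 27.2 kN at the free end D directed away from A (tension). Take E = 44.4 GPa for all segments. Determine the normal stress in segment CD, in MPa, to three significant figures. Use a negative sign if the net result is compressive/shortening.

164 MPa

Internal axial forces (sectioning from the free end, tension +): N_CD = 27.2 kN, N_BC = -3.6 kN, N_AB = 16.1 kN.
A_CD = 165.6 mm².
σ_CD = N_CD/A_CD = 27200/165.6 = 164.3 MPa.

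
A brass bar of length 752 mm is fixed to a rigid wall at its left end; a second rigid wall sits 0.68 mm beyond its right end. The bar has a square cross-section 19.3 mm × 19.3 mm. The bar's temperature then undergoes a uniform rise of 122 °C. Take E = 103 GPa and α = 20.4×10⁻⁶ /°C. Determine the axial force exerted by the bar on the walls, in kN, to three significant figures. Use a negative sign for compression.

Free thermal expansion αLΔT = 20.4e-6 · 752 · 122 = 1.872 mm.
The walls engage after the gap closes; constrained expansion = 1.872 − 0.68 = 1.192 mm.
The walls impose strain ε = −(1.192)/752 = -1.5845e-03; σ = Eε = 103000 · -1.5845e-03 = -163.2 MPa.
Wall reaction R = σ·A = -163.2·372.5 = -60790 N = -60.79 kN.

-60.8 kN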